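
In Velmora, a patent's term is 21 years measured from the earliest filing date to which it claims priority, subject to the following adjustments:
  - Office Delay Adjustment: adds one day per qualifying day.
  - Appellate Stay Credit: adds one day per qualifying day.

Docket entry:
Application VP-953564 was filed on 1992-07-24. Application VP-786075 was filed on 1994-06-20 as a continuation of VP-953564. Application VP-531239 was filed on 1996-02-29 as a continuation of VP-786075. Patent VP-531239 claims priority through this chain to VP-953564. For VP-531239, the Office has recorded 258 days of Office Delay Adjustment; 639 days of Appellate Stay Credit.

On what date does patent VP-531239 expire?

January 7, 2016

Earliest priority filing: 24 July 1992.
Base term: 24 July 1992 + 21 years → 24 July 2013.
Office Delay Adjustment: +258 days → 8 April 2014.
Appellate Stay Credit: +639 days → 7 January 2016.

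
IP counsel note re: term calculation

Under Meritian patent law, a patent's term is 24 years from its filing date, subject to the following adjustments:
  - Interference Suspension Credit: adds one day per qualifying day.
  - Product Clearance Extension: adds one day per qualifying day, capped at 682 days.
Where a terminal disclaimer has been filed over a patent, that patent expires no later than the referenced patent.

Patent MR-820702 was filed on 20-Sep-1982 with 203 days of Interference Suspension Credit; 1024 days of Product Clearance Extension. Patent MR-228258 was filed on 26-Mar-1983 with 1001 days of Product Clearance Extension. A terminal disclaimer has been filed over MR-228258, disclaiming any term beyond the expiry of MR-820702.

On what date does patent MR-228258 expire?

February 5, 2009

Natural term of MR-228258:
  Base: filing + 24 years → 26 March 2007.
  Product Clearance Extension: 1001 days claimed exceeds the 682-day cap, so +682 days → 5 February 2009.
Expiry of referenced patent MR-820702:
  Base: filing + 24 years → 20 September 2006.
  Interference Suspension Credit: +203 days → 11 April 2007.
  Product Clearance Extension: 1024 days claimed exceeds the 682-day cap, so +682 days → 21 February 2009.
Terminal disclaimer: MR-228258 expires on the earlier of 5 February 2009 and 21 February 2009.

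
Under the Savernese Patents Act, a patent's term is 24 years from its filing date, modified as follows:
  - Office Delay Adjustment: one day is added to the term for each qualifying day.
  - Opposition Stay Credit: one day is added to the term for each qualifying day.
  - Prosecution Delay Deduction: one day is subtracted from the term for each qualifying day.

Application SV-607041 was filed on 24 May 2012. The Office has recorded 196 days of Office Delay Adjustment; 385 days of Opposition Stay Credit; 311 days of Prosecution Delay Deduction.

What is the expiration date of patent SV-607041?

Base term: filing date + 24 years → 24 May 2036.
Office Delay Adjustment: +196 days → 6 December 2036.
Opposition Stay Credit: +385 days → 26 December 2037.
Prosecution Delay Deduction: −311 days → 18 February 2037.

2037-02-18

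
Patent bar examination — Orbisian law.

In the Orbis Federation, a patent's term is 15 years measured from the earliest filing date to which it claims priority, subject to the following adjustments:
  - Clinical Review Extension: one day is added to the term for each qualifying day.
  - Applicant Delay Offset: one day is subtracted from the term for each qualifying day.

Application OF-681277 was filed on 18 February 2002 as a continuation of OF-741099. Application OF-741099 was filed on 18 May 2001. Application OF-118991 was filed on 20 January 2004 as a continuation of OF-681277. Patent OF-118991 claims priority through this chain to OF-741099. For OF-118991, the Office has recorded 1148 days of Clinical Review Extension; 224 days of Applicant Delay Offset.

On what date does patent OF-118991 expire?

November 28, 2018

Earliest priority filing: 18 May 2001.
Base term: 18 May 2001 + 15 years → 18 May 2016.
Clinical Review Extension: +1148 days → 10 July 2019.
Applicant Delay Offset: −224 days → 28 November 2018.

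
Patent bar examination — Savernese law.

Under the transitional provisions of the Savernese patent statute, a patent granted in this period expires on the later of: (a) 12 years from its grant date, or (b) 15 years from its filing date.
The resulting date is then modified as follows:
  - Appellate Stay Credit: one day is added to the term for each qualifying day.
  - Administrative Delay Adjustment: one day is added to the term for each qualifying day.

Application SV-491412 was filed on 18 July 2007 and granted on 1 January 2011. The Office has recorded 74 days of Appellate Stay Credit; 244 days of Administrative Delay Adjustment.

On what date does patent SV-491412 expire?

(a) grant + 12 years → 1 January 2023.
(b) filing + 15 years → 18 July 2022.
Later of the two: 1 January 2023.
Appellate Stay Credit: +74 days → 16 March 2023.
Administrative Delay Adjustment: +244 days → 15 November 2023.

2023-11-15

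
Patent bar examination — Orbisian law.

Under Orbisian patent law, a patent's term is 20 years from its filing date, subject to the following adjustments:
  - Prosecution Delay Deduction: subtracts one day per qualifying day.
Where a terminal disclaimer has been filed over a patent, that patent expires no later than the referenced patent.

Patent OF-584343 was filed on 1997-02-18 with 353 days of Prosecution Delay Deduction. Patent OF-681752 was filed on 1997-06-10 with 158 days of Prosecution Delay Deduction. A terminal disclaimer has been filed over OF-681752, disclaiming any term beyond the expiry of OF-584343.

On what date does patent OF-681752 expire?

2016-03-02

Natural term of OF-681752:
  Base: filing + 20 years → 10 June 2017.
  Prosecution Delay Deduction: −158 days → 3 January 2017.
Expiry of referenced patent OF-584343:
  Base: filing + 20 years → 18 February 2017.
  Prosecution Delay Deduction: −353 days → 2 March 2016.
Terminal disclaimer: OF-681752 expires on the earlier of 3 January 2017 and 2 March 2016.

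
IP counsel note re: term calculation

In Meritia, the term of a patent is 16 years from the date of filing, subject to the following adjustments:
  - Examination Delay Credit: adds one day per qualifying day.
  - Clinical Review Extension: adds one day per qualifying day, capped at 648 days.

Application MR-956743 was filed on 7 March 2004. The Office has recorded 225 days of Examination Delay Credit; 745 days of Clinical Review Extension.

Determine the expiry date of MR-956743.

Base term: filing date + 16 years → 7 March 2020.
Examination Delay Credit: +225 days → 18 October 2020.
Clinical Review Extension: 745 days claimed exceeds the 648-day cap, so +648 days → 28 July 2022.

2022-07-28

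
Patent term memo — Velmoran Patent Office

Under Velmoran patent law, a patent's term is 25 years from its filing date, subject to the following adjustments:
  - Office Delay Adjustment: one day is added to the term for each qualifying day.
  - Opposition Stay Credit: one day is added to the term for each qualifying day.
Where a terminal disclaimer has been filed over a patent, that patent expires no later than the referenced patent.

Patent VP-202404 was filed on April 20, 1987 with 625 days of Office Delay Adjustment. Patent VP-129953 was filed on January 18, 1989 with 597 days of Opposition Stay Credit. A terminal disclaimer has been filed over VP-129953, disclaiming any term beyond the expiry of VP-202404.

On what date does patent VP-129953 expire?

Natural term of VP-129953:
  Base: filing + 25 years → 18 January 2014.
  Opposition Stay Credit: +597 days → 7 September 2015.
Expiry of referenced patent VP-202404:
  Base: filing + 25 years → 20 April 2012.
  Office Delay Adjustment: +625 days → 5 January 2014.
Terminal disclaimer: VP-129953 expires on the earlier of 7 September 2015 and 5 January 2014.

2014-01-05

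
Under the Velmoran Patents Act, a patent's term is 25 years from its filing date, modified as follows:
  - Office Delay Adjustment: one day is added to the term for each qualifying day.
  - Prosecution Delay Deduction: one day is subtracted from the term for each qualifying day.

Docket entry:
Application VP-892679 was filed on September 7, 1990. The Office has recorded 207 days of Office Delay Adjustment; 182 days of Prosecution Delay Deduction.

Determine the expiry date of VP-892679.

Base term: filing date + 25 years → 7 September 2015.
Office Delay Adjustment: +207 days → 1 April 2016.
Prosecution Delay Deduction: −182 days → 2 October 2015.

October 2, 2015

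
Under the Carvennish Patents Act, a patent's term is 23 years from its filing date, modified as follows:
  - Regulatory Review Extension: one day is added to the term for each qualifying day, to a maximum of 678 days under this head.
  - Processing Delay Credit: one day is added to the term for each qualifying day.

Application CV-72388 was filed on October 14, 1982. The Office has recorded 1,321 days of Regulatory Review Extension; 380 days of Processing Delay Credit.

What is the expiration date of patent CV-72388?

Base term: filing date + 23 years → 14 October 2005.
Regulatory Review Extension: 1321 days claimed exceeds the 678-day cap, so +678 days → 23 August 2007.
Processing Delay Credit: +380 days → 6 September 2008.

September 6, 2008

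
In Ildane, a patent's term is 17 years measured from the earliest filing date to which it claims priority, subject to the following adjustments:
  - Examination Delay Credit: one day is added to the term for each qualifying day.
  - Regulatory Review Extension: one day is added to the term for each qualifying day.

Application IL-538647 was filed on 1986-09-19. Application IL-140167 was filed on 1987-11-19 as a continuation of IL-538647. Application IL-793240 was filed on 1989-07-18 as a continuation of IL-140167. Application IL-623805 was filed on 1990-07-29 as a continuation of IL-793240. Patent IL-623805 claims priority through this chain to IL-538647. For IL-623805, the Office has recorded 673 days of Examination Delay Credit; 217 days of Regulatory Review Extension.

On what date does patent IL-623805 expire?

Earliest priority filing: 19 September 1986.
Base term: 19 September 1986 + 17 years → 19 September 2003.
Examination Delay Credit: +673 days → 23 July 2005.
Regulatory Review Extension: +217 days → 25 February 2006.

2006-02-25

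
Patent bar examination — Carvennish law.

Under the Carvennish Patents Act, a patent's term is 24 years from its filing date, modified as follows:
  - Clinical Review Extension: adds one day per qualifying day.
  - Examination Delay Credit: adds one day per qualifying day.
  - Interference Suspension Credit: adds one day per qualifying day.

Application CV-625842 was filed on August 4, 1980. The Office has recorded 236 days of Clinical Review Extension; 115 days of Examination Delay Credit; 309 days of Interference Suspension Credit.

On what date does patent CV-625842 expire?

2006-05-26

Base term: filing date + 24 years → 4 August 2004.
Clinical Review Extension: +236 days → 28 March 2005.
Examination Delay Credit: +115 days → 21 July 2005.
Interference Suspension Credit: +309 days → 26 May 2006.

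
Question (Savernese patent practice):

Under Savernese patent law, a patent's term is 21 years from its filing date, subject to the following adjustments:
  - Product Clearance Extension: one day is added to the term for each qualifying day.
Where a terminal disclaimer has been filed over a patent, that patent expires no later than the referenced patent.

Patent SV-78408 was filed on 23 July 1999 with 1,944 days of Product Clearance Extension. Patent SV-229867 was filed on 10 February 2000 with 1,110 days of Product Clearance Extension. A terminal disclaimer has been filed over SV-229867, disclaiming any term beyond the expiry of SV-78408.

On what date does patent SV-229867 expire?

Natural term of SV-229867:
  Base: filing + 21 years → 10 February 2021.
  Product Clearance Extension: +1110 days → 25 February 2024.
Expiry of referenced patent SV-78408:
  Base: filing + 21 years → 23 July 2020.
  Product Clearance Extension: +1944 days → 18 November 2025.
Terminal disclaimer: SV-229867 expires on the earlier of 25 February 2024 and 18 November 2025.

2024-02-25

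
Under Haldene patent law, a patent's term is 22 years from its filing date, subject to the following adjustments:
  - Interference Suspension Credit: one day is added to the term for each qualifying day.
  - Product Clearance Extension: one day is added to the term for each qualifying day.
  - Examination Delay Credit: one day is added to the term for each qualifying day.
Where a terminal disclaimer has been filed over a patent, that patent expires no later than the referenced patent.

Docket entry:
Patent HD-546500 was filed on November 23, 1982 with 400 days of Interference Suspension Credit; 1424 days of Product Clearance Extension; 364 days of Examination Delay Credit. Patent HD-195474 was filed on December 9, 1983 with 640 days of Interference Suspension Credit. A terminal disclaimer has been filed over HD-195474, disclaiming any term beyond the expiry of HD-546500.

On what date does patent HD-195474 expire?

Natural term of HD-195474:
  Base: filing + 22 years → 9 December 2005.
  Interference Suspension Credit: +640 days → 10 September 2007.
Expiry of referenced patent HD-546500:
  Base: filing + 22 years → 23 November 2004.
  Interference Suspension Credit: +400 days → 28 December 2005.
  Product Clearance Extension: +1424 days → 21 November 2009.
  Examination Delay Credit: +364 days → 20 November 2010.
Terminal disclaimer: HD-195474 expires on the earlier of 10 September 2007 and 20 November 2010.

September 10, 2007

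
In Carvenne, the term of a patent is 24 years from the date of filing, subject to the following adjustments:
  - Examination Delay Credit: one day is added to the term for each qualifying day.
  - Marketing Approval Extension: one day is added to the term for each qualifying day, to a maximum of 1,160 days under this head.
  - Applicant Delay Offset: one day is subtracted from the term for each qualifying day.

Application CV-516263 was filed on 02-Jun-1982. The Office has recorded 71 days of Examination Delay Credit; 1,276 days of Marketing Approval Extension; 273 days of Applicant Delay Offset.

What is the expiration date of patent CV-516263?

Base term: filing date + 24 years → 2 June 2006.
Examination Delay Credit: +71 days → 12 August 2006.
Marketing Approval Extension: 1276 days claimed exceeds the 1160-day cap, so +1160 days → 15 October 2009.
Applicant Delay Offset: −273 days → 15 January 2009.

2009-01-15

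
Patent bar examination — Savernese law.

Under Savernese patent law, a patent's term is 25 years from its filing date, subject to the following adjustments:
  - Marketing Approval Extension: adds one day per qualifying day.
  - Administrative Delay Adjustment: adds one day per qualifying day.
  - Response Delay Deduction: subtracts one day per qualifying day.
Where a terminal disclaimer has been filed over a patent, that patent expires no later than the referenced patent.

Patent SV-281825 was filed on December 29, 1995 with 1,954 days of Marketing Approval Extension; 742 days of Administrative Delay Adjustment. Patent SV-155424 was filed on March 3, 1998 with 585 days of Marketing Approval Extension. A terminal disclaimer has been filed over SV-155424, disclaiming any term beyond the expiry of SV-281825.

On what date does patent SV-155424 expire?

2024-10-08

Natural term of SV-155424:
  Base: filing + 25 years → 3 March 2023.
  Marketing Approval Extension: +585 days → 8 October 2024.
Expiry of referenced patent SV-281825:
  Base: filing + 25 years → 29 December 2020.
  Marketing Approval Extension: +1954 days → 6 May 2026.
  Administrative Delay Adjustment: +742 days → 17 May 2028.
Terminal disclaimer: SV-155424 expires on the earlier of 8 October 2024 and 17 May 2028.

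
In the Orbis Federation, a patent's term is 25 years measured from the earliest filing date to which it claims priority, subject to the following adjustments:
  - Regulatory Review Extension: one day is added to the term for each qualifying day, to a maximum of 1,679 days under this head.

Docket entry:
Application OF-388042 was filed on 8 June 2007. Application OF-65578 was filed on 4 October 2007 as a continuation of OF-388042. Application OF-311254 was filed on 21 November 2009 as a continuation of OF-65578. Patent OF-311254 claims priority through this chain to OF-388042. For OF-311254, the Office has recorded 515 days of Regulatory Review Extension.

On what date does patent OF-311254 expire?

Earliest priority filing: 8 June 2007.
Base term: 8 June 2007 + 25 years → 8 June 2032.
Regulatory Review Extension: 515 days (within the 1679-day cap) → +515 days → 5 November 2033.

November 5, 2033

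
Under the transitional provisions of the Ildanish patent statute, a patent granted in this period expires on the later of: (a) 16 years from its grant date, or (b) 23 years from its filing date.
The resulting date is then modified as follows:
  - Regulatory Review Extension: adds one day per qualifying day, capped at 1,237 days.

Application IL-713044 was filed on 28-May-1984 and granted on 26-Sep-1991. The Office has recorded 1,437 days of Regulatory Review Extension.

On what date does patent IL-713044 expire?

2011-02-14

(a) grant + 16 years → 26 September 2007.
(b) filing + 23 years → 28 May 2007.
Later of the two: 26 September 2007.
Regulatory Review Extension: 1437 days claimed exceeds the 1237-day cap, so +1237 days → 14 February 2011.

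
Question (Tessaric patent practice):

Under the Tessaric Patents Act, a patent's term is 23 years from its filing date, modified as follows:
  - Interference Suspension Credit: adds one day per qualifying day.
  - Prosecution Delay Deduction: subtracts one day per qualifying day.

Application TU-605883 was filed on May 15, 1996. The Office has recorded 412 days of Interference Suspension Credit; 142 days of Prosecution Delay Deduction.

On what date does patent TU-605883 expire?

2020-02-09

Base term: filing date + 23 years → 15 May 2019.
Interference Suspension Credit: +412 days → 30 June 2020.
Prosecution Delay Deduction: −142 days → 9 February 2020.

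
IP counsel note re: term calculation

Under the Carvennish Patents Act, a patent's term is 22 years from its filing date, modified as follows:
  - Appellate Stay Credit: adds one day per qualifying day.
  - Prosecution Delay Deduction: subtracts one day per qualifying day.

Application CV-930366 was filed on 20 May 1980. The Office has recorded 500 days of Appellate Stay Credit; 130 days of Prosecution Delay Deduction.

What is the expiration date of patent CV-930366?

Base term: filing date + 22 years → 20 May 2002.
Appellate Stay Credit: +500 days → 2 October 2003.
Prosecution Delay Deduction: −130 days → 25 May 2003.

May 25, 2003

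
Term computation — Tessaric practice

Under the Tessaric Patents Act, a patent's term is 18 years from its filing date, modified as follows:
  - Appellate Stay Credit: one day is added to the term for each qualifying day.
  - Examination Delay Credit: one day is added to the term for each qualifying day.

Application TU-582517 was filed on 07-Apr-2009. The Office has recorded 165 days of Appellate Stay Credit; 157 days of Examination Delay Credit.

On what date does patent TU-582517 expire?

February 23, 2028

Base term: filing date + 18 years → 7 April 2027.
Appellate Stay Credit: +165 days → 19 September 2027.
Examination Delay Credit: +157 days → 23 February 2028.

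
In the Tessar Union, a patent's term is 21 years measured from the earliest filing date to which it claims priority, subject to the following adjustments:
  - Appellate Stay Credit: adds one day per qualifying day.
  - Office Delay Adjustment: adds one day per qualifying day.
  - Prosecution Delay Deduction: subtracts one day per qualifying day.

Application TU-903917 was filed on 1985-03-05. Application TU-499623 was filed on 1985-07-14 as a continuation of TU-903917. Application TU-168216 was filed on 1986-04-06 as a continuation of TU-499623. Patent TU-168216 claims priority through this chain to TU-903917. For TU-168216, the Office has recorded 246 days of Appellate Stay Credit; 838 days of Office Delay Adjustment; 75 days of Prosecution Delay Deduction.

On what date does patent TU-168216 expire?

Earliest priority filing: 5 March 1985.
Base term: 5 March 1985 + 21 years → 5 March 2006.
Appellate Stay Credit: +246 days → 6 November 2006.
Office Delay Adjustment: +838 days → 21 February 2009.
Prosecution Delay Deduction: −75 days → 8 December 2008.

2008-12-08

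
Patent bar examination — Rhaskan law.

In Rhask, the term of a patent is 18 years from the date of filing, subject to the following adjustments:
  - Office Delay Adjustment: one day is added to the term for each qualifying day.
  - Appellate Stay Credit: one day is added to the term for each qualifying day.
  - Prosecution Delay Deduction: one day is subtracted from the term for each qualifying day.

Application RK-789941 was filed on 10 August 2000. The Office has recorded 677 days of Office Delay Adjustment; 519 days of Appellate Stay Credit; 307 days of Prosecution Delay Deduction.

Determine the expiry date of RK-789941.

2021-01-15

Base term: filing date + 18 years → 10 August 2018.
Office Delay Adjustment: +677 days → 17 June 2020.
Appellate Stay Credit: +519 days → 18 November 2021.
Prosecution Delay Deduction: −307 days → 15 January 2021.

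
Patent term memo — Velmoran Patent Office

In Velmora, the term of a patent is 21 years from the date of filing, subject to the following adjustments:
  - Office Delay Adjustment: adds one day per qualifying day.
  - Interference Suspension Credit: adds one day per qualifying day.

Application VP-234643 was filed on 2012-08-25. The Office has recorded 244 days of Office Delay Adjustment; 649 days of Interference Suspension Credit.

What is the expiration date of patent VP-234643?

Base term: filing date + 21 years → 25 August 2033.
Office Delay Adjustment: +244 days → 26 April 2034.
Interference Suspension Credit: +649 days → 4 February 2036.

February 4, 2036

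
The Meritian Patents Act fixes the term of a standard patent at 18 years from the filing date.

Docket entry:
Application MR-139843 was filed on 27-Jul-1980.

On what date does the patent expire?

1998-07-27

Filing date + 18 years → 27 July 1998.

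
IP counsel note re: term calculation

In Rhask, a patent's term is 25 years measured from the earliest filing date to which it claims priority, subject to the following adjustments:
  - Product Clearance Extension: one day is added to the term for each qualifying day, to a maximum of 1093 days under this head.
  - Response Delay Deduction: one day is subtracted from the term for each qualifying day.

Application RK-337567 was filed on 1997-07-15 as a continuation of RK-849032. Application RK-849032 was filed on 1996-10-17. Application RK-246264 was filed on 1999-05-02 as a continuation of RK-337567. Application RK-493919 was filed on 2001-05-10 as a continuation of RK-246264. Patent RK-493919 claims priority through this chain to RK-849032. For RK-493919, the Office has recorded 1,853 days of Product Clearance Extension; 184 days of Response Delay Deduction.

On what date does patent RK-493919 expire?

April 13, 2024

Earliest priority filing: 17 October 1996.
Base term: 17 October 1996 + 25 years → 17 October 2021.
Product Clearance Extension: 1853 days claimed exceeds the 1093-day cap, so +1093 days → 14 October 2024.
Response Delay Deduction: −184 days → 13 April 2024.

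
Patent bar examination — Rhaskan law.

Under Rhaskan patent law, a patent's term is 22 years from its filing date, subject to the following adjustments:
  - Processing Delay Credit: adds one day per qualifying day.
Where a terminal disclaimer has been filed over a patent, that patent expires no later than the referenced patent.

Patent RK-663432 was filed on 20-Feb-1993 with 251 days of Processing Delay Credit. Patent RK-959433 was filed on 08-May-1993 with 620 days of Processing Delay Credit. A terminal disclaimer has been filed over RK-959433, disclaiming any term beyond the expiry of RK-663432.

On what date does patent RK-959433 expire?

October 29, 2015

Natural term of RK-959433:
  Base: filing + 22 years → 8 May 2015.
  Processing Delay Credit: +620 days → 17 January 2017.
Expiry of referenced patent RK-663432:
  Base: filing + 22 years → 20 February 2015.
  Processing Delay Credit: +251 days → 29 October 2015.
Terminal disclaimer: RK-959433 expires on the earlier of 17 January 2017 and 29 October 2015.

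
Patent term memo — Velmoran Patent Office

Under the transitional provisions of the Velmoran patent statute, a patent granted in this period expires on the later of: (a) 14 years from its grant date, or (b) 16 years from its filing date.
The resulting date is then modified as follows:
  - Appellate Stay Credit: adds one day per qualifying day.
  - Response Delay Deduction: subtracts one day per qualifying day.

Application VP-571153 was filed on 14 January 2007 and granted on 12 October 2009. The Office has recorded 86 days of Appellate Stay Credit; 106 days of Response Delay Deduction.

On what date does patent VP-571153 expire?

(a) grant + 14 years → 12 October 2023.
(b) filing + 16 years → 14 January 2023.
Later of the two: 12 October 2023.
Appellate Stay Credit: +86 days → 6 January 2024.
Response Delay Deduction: −106 days → 22 September 2023.

2023-09-22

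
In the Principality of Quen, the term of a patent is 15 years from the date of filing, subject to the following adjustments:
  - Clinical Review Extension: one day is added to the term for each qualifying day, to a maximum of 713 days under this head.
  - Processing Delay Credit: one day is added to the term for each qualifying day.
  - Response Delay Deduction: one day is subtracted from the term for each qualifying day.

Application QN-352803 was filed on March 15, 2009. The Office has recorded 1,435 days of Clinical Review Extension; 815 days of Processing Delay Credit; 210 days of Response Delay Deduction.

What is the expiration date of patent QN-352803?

2027-10-24

Base term: filing date + 15 years → 15 March 2024.
Clinical Review Extension: 1435 days claimed exceeds the 713-day cap, so +713 days → 26 February 2026.
Processing Delay Credit: +815 days → 21 May 2028.
Response Delay Deduction: −210 days → 24 October 2027.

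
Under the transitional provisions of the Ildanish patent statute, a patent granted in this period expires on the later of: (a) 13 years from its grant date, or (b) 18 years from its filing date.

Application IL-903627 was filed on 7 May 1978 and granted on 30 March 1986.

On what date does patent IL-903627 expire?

(a) grant + 13 years → 30 March 1999.
(b) filing + 18 years → 7 May 1996.
Later of the two: 30 March 1999.

1999-03-30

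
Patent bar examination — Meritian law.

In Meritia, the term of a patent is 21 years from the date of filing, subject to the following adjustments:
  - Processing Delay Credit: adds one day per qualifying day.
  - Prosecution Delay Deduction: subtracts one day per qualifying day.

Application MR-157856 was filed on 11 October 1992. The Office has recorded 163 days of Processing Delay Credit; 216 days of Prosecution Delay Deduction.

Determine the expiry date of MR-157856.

August 19, 2013

Base term: filing date + 21 years → 11 October 2013.
Processing Delay Credit: +163 days → 23 March 2014.
Prosecution Delay Deduction: −216 days → 19 August 2013.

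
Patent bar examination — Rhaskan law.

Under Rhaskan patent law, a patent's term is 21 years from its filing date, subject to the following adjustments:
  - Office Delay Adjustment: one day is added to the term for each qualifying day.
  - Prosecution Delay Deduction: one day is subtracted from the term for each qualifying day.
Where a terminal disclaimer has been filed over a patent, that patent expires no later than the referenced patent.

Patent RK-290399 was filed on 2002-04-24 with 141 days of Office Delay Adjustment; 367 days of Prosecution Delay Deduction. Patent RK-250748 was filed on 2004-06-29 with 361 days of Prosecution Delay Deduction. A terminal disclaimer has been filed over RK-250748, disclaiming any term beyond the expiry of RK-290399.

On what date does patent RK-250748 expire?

Natural term of RK-250748:
  Base: filing + 21 years → 29 June 2025.
  Prosecution Delay Deduction: −361 days → 3 July 2024.
Expiry of referenced patent RK-290399:
  Base: filing + 21 years → 24 April 2023.
  Office Delay Adjustment: +141 days → 12 September 2023.
  Prosecution Delay Deduction: −367 days → 10 September 2022.
Terminal disclaimer: RK-250748 expires on the earlier of 3 July 2024 and 10 September 2022.

September 10, 2022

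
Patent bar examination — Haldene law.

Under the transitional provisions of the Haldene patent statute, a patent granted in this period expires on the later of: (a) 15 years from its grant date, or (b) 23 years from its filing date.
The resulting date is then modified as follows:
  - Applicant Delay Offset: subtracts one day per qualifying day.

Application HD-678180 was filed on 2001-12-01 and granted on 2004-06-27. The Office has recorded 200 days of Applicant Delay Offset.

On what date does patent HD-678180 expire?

(a) grant + 15 years → 27 June 2019.
(b) filing + 23 years → 1 December 2024.
Later of the two: 1 December 2024.
Applicant Delay Offset: −200 days → 15 May 2024.

May 15, 2024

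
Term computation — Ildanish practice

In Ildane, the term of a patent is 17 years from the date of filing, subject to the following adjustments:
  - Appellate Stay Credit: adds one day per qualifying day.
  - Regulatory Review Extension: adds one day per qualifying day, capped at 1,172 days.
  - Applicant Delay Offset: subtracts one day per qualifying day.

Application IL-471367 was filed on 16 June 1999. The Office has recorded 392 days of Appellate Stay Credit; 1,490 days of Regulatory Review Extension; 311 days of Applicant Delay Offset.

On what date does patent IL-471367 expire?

Base term: filing date + 17 years → 16 June 2016.
Appellate Stay Credit: +392 days → 13 July 2017.
Regulatory Review Extension: 1490 days claimed exceeds the 1172-day cap, so +1172 days → 27 September 2020.
Applicant Delay Offset: −311 days → 21 November 2019.

2019-11-21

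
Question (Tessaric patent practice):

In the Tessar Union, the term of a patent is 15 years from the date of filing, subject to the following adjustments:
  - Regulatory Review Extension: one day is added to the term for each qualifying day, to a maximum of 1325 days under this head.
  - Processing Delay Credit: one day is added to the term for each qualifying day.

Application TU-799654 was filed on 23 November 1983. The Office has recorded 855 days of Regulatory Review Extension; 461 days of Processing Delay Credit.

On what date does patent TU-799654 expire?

Base term: filing date + 15 years → 23 November 1998.
Regulatory Review Extension: 855 days (within the 1325-day cap) → +855 days → 27 March 2001.
Processing Delay Credit: +461 days → 1 July 2002.

July 1, 2002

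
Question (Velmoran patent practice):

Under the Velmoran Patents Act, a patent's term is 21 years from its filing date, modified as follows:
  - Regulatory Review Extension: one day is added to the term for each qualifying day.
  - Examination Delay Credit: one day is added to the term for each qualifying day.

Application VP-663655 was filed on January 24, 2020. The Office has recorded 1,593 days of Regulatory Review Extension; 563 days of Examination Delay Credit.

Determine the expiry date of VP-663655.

Base term: filing date + 21 years → 24 January 2041.
Regulatory Review Extension: +1593 days → 5 June 2045.
Examination Delay Credit: +563 days → 20 December 2046.

2046-12-20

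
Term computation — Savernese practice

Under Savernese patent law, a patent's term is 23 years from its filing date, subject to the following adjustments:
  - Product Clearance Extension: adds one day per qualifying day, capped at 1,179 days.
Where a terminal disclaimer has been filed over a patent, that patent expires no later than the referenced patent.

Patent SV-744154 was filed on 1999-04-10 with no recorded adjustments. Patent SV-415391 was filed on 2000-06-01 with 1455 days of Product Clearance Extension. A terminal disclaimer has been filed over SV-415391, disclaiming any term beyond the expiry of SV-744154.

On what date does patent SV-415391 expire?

April 10, 2022

Natural term of SV-415391:
  Base: filing + 23 years → 1 June 2023.
  Product Clearance Extension: 1455 days claimed exceeds the 1179-day cap, so +1179 days → 23 August 2026.
Expiry of referenced patent SV-744154:
  Base: filing + 23 years → 10 April 2022.
Terminal disclaimer: SV-415391 expires on the earlier of 23 August 2026 and 10 April 2022.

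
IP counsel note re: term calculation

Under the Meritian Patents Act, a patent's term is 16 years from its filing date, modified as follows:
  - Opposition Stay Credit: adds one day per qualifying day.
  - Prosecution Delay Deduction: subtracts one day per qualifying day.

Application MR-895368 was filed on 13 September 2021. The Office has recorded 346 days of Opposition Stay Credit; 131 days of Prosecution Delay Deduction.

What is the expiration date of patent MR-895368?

Base term: filing date + 16 years → 13 September 2037.
Opposition Stay Credit: +346 days → 25 August 2038.
Prosecution Delay Deduction: −131 days → 16 April 2038.

2038-04-16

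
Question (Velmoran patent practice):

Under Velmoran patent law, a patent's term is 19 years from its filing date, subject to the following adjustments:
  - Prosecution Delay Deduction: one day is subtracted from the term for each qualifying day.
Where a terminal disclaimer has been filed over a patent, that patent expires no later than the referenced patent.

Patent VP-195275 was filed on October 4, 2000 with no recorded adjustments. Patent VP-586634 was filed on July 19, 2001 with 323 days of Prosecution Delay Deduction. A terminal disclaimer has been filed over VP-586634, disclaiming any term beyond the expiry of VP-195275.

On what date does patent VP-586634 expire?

Natural term of VP-586634:
  Base: filing + 19 years → 19 July 2020.
  Prosecution Delay Deduction: −323 days → 31 August 2019.
Expiry of referenced patent VP-195275:
  Base: filing + 19 years → 4 October 2019.
Terminal disclaimer: VP-586634 expires on the earlier of 31 August 2019 and 4 October 2019.

2019-08-31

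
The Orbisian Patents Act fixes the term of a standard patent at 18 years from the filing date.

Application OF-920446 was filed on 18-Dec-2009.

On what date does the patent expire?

Filing date + 18 years → 18 December 2027.

2027-12-18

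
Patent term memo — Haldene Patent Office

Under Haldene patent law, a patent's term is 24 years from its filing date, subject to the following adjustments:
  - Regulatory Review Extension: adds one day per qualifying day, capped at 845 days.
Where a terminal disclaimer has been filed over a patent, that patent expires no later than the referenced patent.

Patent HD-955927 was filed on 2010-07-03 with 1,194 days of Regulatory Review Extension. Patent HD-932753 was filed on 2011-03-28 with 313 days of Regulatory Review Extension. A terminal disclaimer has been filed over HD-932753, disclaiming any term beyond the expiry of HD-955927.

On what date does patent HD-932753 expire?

2036-02-04

Natural term of HD-932753:
  Base: filing + 24 years → 28 March 2035.
  Regulatory Review Extension: 313 days (within the 845-day cap) → +313 days → 4 February 2036.
Expiry of referenced patent HD-955927:
  Base: filing + 24 years → 3 July 2034.
  Regulatory Review Extension: 1194 days claimed exceeds the 845-day cap, so +845 days → 25 October 2036.
Terminal disclaimer: HD-932753 expires on the earlier of 4 February 2036 and 25 October 2036.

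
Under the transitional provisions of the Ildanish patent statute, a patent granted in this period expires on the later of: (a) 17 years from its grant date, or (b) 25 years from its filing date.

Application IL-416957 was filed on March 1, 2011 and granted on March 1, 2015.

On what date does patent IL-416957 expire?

2036-03-01

(a) grant + 17 years → 1 March 2032.
(b) filing + 25 years → 1 March 2036.
Later of the two: 1 March 2036.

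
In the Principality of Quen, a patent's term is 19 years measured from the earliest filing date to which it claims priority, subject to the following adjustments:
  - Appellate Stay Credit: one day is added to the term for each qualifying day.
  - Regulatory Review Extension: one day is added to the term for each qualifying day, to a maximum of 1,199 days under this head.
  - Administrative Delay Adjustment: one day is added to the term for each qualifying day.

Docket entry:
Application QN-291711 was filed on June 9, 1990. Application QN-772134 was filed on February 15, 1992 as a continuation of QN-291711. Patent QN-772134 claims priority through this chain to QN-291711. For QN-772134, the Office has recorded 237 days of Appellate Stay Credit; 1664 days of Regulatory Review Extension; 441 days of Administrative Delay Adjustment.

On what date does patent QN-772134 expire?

2014-07-30

Earliest priority filing: 9 June 1990.
Base term: 9 June 1990 + 19 years → 9 June 2009.
Appellate Stay Credit: +237 days → 1 February 2010.
Regulatory Review Extension: 1664 days claimed exceeds the 1199-day cap, so +1199 days → 15 May 2013.
Administrative Delay Adjustment: +441 days → 30 July 2014.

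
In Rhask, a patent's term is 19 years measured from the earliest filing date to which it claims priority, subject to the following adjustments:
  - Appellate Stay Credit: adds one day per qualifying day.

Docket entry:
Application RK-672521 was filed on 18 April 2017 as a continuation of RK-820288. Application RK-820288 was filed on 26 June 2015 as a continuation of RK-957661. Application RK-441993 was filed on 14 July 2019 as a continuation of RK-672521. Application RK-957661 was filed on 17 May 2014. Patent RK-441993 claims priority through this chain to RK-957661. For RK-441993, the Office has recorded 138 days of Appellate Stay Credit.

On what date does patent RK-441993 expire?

Earliest priority filing: 17 May 2014.
Base term: 17 May 2014 + 19 years → 17 May 2033.
Appellate Stay Credit: +138 days → 2 October 2033.

October 2, 2033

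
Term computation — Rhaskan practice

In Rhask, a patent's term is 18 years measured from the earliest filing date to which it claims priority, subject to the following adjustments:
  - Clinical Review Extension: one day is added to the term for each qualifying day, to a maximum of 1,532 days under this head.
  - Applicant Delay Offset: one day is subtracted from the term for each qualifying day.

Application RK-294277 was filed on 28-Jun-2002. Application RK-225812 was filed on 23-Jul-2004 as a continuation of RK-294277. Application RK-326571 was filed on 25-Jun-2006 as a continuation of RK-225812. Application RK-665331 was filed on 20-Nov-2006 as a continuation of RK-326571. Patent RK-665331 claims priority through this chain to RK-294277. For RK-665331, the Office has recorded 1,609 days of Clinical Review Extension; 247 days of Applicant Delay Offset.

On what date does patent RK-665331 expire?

January 4, 2024

Earliest priority filing: 28 June 2002.
Base term: 28 June 2002 + 18 years → 28 June 2020.
Clinical Review Extension: 1609 days claimed exceeds the 1532-day cap, so +1532 days → 7 September 2024.
Applicant Delay Offset: −247 days → 4 January 2024.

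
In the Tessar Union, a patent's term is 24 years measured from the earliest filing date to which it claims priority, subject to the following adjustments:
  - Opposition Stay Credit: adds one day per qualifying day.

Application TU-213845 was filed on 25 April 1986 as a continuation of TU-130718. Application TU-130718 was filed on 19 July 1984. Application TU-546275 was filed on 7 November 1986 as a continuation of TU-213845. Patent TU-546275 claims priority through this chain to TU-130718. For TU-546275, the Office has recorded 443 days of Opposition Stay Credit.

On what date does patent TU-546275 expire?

Earliest priority filing: 19 July 1984.
Base term: 19 July 1984 + 24 years → 19 July 2008.
Opposition Stay Credit: +443 days → 5 October 2009.

October 5, 2009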